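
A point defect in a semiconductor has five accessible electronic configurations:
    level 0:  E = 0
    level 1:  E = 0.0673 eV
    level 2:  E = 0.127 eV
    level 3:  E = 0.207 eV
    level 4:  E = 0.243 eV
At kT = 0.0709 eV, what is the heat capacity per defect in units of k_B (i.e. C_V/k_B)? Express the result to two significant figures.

0.73

Eᵢ/kT = 0, 0.9492, 1.791, 2.920, 3.427.
Z = Σ e^(−Eᵢ/kT) = e^(−0) + e^(−0.9492) + e^(−1.791) + e^(−2.920) + e^(−3.427) = 1.000 + 0.3871 + 0.1668 + 0.05393 + 0.03248 = 1.640.
⟨E⟩ = 0.04042 eV, ⟨E²⟩ = 0.005288 eV².
C_V/k_B = (⟨E²⟩ − ⟨E⟩²)/(kT)² = (0.005288 − 0.001634)/0.005027 = 0.73.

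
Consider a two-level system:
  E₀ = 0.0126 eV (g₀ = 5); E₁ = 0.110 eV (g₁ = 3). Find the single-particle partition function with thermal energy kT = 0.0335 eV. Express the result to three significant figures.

Eᵢ/kT = 0.37612, 3.2836.
Z = Σ gᵢe^(−Eᵢ/kT) = 5·e^(−0.37612) + 3·e^(−3.2836) = 3.4326 + 0.11248 = 3.5451.

Z = 3.55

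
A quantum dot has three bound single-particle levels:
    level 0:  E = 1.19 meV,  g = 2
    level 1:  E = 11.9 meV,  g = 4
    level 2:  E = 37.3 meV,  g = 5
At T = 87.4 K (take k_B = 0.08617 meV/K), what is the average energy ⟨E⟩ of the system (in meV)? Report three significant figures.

k_BT = 0.08617 × 87.4 K = 7.5313 meV.
Eᵢ/kT = 0.15801, 1.5801, 4.9527.
Z = Σ gᵢe^(−Eᵢ/kT) = 2·e^(−0.15801) + 4·e^(−1.5801) + 5·e^(−4.9527) = 1.7077 + 0.82382 + 0.035322 = 2.5668.
⟨E⟩ = Σ Eᵢ gᵢe^(−Eᵢ/kT) / Z = (1.19·1.7077 + 11.9·0.82382 + 37.3·0.035322) / 2.5668 = 5.12 meV.

5.12 meV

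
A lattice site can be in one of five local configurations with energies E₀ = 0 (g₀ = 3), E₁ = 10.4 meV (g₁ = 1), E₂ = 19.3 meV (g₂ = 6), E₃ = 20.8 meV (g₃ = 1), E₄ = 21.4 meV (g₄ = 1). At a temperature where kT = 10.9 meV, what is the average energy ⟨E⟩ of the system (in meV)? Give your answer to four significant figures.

Eᵢ/kT = 0, 0.954128, 1.77064, 1.90826, 1.96330.
Z = Σ gᵢe^(−Eᵢ/kT) = 3·e^(−0) + 1·e^(−0.954128) + 6·e^(−1.77064) + 1·e^(−1.90826) + 1·e^(−1.96330) = 3.00000 + 0.385148 + 1.02134 + 0.148338 + 0.140394 = 4.69522.
⟨E⟩ = Σ Eᵢ gᵢe^(−Eᵢ/kT) / Z = (0·3.00000 + 10.4·0.385148 + 19.3·1.02134 + 20.8·0.148338 + 21.4·0.140394) / 4.69522 = 6.348 meV.

6.348 meV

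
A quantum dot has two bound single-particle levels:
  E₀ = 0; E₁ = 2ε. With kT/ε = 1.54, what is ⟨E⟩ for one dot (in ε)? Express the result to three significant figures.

Eᵢ/kT = 0, 1.2987.
Z = Σ e^(−Eᵢ/kT) = e^(−0) + e^(−1.2987) = 1.0000 + 0.27289 = 1.2729.
⟨E⟩ = Σ Eᵢ e^(−Eᵢ/kT) / Z = (0·1.0000 + 2·0.27289) / 1.2729 = 0.429 ε.

0.429 ε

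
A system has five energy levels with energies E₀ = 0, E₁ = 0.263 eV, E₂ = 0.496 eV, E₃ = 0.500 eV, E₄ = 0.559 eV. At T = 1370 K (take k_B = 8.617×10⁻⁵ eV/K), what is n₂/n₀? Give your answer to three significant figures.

0.0150

k_BT = 8.617×10⁻⁵ × 1370 K = 0.11805 eV.
n₂/n₀ = exp[−(E₂−E₀)/kT] = exp(−(0.496 eV)/(0.11805 eV)) = exp(-4.2016) = 0.0150.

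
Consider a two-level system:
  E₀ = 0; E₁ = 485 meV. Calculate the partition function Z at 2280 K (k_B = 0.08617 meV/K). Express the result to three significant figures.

k_BT = 0.08617 × 2280 K = 196.47 meV.
Eᵢ/kT = 0, 2.4686.
Z = Σ e^(−Eᵢ/kT) = e^(−0) + e^(−2.4686) = 1.0000 + 0.084703 = 1.0847.

Z = 1.08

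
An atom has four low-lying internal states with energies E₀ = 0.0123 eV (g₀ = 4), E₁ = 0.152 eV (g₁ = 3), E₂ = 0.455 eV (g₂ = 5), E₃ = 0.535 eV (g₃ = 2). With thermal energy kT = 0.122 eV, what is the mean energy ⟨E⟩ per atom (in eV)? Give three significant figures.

Eᵢ/kT = 0.10082, 1.2459, 3.7295, 4.3852.
Z = Σ gᵢe^(−Eᵢ/kT) = 4·e^(−0.10082) + 3·e^(−1.2459) + 5·e^(−3.7295) + 2·e^(−4.3852) = 3.6164 + 0.86305 + 0.12002 + 0.024921 = 4.6244.
⟨E⟩ = Σ Eᵢ gᵢe^(−Eᵢ/kT) / Z = (0.0123·3.6164 + 0.152·0.86305 + 0.455·0.12002 + 0.535·0.024921) / 4.6244 = 0.0527 eV.

0.0527 eV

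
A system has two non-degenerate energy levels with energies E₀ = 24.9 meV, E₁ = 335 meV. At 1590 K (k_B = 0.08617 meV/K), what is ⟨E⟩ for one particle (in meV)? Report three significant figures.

k_BT = 0.08617 × 1590 K = 137.01 meV.
Eᵢ/kT = 0.18174, 2.4451.
Z = Σ e^(−Eᵢ/kT) = e^(−0.18174) + e^(−2.4451) = 0.83382 + 0.086717 = 0.92054.
⟨E⟩ = Σ Eᵢ e^(−Eᵢ/kT) / Z = (24.9·0.83382 + 335·0.086717) / 0.92054 = 54.1 meV.

54.1 meV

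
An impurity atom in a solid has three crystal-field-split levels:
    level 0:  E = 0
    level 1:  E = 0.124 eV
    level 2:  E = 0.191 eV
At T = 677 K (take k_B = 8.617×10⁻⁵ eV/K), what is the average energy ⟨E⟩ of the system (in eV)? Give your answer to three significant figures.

0.0190 eV

k_BT = 8.617×10⁻⁵ × 677 K = 0.058337 eV.
Eᵢ/kT = 0, 2.1256, 3.2741.
Z = Σ e^(−Eᵢ/kT) = e^(−0) + e^(−2.1256) + e^(−3.2741) = 1.0000 + 0.11936 + 0.037851 = 1.1572.
⟨E⟩ = Σ Eᵢ e^(−Eᵢ/kT) / Z = (0·1.0000 + 0.124·0.11936 + 0.191·0.037851) / 1.1572 = 0.0190 eV.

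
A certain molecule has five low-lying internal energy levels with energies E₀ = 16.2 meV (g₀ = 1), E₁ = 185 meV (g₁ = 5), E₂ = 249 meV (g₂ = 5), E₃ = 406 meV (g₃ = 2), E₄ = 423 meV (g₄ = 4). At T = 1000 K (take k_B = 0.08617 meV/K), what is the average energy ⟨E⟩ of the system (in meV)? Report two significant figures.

120 meV

k_BT = 0.08617 × 1000 K = 86.17 meV.
Eᵢ/kT = 0.1880, 2.147, 2.890, 4.712, 4.909.
Z = Σ gᵢe^(−Eᵢ/kT) = 1·e^(−0.1880) + 5·e^(−2.147) + 5·e^(−2.890) + 2·e^(−4.712) + 4·e^(−4.909) = 0.8286 + 0.5842 + 0.2779 + 0.01797 + 0.02952 = 1.738.
⟨E⟩ = Σ Eᵢ gᵢe^(−Eᵢ/kT) / Z = (16.2·0.8286 + 185·0.5842 + 249·0.2779 + 406·0.01797 + 423·0.02952) / 1.738 = 120 meV.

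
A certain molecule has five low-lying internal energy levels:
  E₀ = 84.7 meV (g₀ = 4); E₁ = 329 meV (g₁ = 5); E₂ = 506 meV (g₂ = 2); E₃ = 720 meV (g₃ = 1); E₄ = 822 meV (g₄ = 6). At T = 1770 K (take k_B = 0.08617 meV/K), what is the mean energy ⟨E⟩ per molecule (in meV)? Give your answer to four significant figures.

151.0 meV

k_BT = 0.08617 × 1770 K = 152.521 meV.
Eᵢ/kT = 0.555333, 2.15708, 3.31758, 4.72066, 5.38942.
Z = Σ gᵢe^(−Eᵢ/kT) = 4·e^(−0.555333) + 5·e^(−2.15708) + 2·e^(−3.31758) + 1·e^(−4.72066) + 6·e^(−5.38942) = 2.29552 + 0.578312 + 0.0724809 + 0.00890930 + 0.0273877 = 2.98261.
⟨E⟩ = Σ Eᵢ gᵢe^(−Eᵢ/kT) / Z = (84.7·2.29552 + 329·0.578312 + 506·0.0724809 + 720·0.00890930 + 822·0.0273877) / 2.98261 = 151.0 meV.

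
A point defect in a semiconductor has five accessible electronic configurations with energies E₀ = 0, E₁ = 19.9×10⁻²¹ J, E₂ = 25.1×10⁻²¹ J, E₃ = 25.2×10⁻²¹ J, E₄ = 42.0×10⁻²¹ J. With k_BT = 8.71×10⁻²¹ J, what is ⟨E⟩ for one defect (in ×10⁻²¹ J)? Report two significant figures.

4.2 ×10⁻²¹ J

Eᵢ/kT = 0, 2.285, 2.882, 2.893, 4.822.
Z = Σ e^(−Eᵢ/kT) = e^(−0) + e^(−2.285) + e^(−2.882) + e^(−2.893) + e^(−4.822) = 1.000 + 0.1018 + 0.05602 + 0.05541 + 0.008051 = 1.221.
⟨E⟩ = Σ Eᵢ e^(−Eᵢ/kT) / Z = (0·1.000 + 19.9·0.1018 + 25.1·0.05602 + 25.2·0.05541 + 42.0·0.008051) / 1.221 = 4.2 ×10⁻²¹ J.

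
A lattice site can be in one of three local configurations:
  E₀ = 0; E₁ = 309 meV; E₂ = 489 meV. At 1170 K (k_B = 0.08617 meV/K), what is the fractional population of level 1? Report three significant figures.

0.0442

k_BT = 0.08617 × 1170 K = 100.82 meV.
Eᵢ/kT = 0, 3.0649, 4.8502.
Z = Σ e^(−Eᵢ/kT) = e^(−0) + e^(−3.0649) + e^(−4.8502) = 1.0000 + 0.046659 + 0.0078268 = 1.0545.
P₁ = e^(−E₁/kT) / Z = 0.046659/1.0545 = 0.0442.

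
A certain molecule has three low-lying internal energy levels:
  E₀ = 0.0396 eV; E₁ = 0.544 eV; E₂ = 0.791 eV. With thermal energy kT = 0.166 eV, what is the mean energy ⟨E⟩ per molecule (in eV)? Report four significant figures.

Eᵢ/kT = 0.238554, 3.27711, 4.76506.
Z = Σ e^(−Eᵢ/kT) = e^(−0.238554) + e^(−3.27711) + e^(−4.76506) = 0.787766 + 0.0377372 + 0.00852238 = 0.834026.
⟨E⟩ = Σ Eᵢ e^(−Eᵢ/kT) / Z = (0.0396·0.787766 + 0.544·0.0377372 + 0.791·0.00852238) / 0.834026 = 0.07010 eV.

0.07010 eV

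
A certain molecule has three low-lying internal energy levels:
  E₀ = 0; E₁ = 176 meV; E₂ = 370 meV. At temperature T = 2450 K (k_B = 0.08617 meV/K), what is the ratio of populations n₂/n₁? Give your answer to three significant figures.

0.399

k_BT = 0.08617 × 2450 K = 211.12 meV.
n₂/n₁ = exp[−(E₂−E₁)/kT] = exp(−(194 meV)/(211.12 meV)) = exp(-0.91891) = 0.399.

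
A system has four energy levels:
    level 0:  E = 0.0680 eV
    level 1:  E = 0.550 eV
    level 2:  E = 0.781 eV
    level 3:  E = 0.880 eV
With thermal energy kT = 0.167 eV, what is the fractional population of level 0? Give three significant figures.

0.928

Eᵢ/kT = 0.40719, 3.2934, 4.6766, 5.2695.
Z = Σ e^(−Eᵢ/kT) = e^(−0.40719) + e^(−3.2934) + e^(−4.6766) + e^(−5.2695) = 0.66552 + 0.037127 + 0.0093106 + 0.0051462 = 0.71710.
P₀ = e^(−E₀/kT) / Z = 0.66552/0.71710 = 0.928.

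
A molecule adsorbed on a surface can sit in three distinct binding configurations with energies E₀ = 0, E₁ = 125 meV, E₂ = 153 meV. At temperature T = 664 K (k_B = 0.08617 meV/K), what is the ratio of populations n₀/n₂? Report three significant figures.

k_BT = 0.08617 × 664 K = 57.217 meV.
n₀/n₂ = exp[−(E₀−E₂)/kT] = exp(−(-153 meV)/(57.217 meV)) = exp(2.6740) = 14.5.

14.5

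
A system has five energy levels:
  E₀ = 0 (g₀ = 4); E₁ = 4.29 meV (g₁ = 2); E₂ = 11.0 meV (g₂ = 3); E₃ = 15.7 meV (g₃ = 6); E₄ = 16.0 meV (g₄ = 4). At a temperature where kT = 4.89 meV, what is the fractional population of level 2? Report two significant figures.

0.057

Eᵢ/kT = 0, 0.8773, 2.249, 3.211, 3.272.
Z = Σ gᵢe^(−Eᵢ/kT) = 4·e^(−0) + 2·e^(−0.8773) + 3·e^(−2.249) + 6·e^(−3.211) + 4·e^(−3.272) = 4.000 + 0.8318 + 0.3165 + 0.2419 + 0.1517 = 5.542.
P₂ = g₂ e^(−E₂/kT) / Z = 0.3165/5.542 = 0.057.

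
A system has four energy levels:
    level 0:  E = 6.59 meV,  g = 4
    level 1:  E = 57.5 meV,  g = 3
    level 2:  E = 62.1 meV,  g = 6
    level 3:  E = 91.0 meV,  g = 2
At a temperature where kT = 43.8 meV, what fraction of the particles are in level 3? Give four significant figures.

0.04208

Eᵢ/kT = 0.150457, 1.31279, 1.41781, 2.07763.
Z = Σ gᵢe^(−Eᵢ/kT) = 4·e^(−0.150457) + 3·e^(−1.31279) + 6·e^(−1.41781) + 2·e^(−2.07763) = 3.44126 + 0.807205 + 1.45346 + 0.250453 = 5.95238.
P₃ = g₃ e^(−E₃/kT) / Z = 0.250453/5.95238 = 0.04208.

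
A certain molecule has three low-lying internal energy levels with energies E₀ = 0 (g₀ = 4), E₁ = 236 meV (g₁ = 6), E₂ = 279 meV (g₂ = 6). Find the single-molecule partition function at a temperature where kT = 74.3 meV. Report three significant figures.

Z = 4.39

Eᵢ/kT = 0, 3.1763, 3.7550.
Z = Σ gᵢe^(−Eᵢ/kT) = 4·e^(−0) + 6·e^(−3.1763) + 6·e^(−3.7550) = 4.0000 + 0.25044 + 0.14040 = 4.3908.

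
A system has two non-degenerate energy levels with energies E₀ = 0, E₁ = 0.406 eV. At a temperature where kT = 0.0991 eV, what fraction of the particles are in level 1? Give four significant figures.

0.01635

Eᵢ/kT = 0, 4.09687.
Z = Σ e^(−Eᵢ/kT) = e^(−0) + e^(−4.09687) = 1.00000 + 0.0166246 = 1.01662.
P₁ = e^(−E₁/kT) / Z = 0.0166246/1.01662 = 0.01635.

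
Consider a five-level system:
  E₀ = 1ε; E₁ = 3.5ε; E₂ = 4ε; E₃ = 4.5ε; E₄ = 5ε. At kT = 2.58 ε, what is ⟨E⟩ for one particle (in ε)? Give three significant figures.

Eᵢ/kT = 0.38760, 1.3566, 1.5504, 1.7442, 1.9380.
Z = Σ e^(−Eᵢ/kT) = e^(−0.38760) + e^(−1.3566) + e^(−1.5504) + e^(−1.7442) + e^(−1.9380) = 0.67868 + 0.25753 + 0.21216 + 0.17478 + 0.14399 = 1.4671.
⟨E⟩ = Σ Eᵢ e^(−Eᵢ/kT) / Z = (1·0.67868 + 3.5·0.25753 + 4·0.21216 + 4.5·0.17478 + 5·0.14399) / 1.4671 = 2.68 ε.

2.68 ε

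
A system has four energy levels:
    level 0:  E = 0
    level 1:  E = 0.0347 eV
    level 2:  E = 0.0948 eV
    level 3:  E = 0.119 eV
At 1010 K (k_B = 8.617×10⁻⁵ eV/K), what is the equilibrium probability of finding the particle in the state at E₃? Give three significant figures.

0.113

k_BT = 8.617×10⁻⁵ × 1010 K = 0.087032 eV.
Eᵢ/kT = 0, 0.39870, 1.0893, 1.3673.
Z = Σ e^(−Eᵢ/kT) = e^(−0) + e^(−0.39870) + e^(−1.0893) + e^(−1.3673) = 1.0000 + 0.67119 + 0.33645 + 0.25479 = 2.2624.
P₃ = e^(−E₃/kT) / Z = 0.25479/2.2624 = 0.113.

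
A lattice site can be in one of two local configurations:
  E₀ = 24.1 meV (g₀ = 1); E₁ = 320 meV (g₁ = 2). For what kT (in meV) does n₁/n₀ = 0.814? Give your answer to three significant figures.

n₁/n₀ = (g₁/g₀) exp[−(E₁−E₀)/kT] = 0.814.
⇒ (E₁−E₀)/kT = ln((2/1)/0.814) = ln(2.4570) = 0.89894.
kT = 295.9 meV / 0.89894 = 329 meV.

329 meV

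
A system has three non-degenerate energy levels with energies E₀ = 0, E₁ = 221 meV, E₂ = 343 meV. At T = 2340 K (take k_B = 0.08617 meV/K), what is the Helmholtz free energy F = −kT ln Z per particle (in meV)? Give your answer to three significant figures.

k_BT = 0.08617 × 2340 K = 201.64 meV.
Eᵢ/kT = 0, 1.0960, 1.7011.
Z = Σ e^(−Eᵢ/kT) = e^(−0) + e^(−1.0960) + e^(−1.7011) = 1.0000 + 0.33421 + 0.18248 = 1.5167.
F = −kT ln Z = −201.64 × ln(1.5167) = −201.64 × 0.41654 = -84.0 meV.

-84.0 meV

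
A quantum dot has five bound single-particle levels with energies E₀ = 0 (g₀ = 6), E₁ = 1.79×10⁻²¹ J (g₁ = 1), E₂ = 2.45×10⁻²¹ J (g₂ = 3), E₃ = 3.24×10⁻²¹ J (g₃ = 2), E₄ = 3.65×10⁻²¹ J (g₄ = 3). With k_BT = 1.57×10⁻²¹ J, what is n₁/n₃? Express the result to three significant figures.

n₁/n₃ = (g₁/g₃) exp[−(E₁−E₃)/kT] = (1/2) × exp(−(-1.45 ×10⁻²¹ J)/(1.57 ×10⁻²¹ J)) = (1/2) × exp(0.92357) = 1.26.

1.26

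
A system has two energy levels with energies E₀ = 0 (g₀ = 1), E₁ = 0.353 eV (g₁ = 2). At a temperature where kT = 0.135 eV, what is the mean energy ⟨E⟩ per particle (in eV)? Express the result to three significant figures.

Eᵢ/kT = 0, 2.6148.
Z = Σ gᵢe^(−Eᵢ/kT) = 1·e^(−0) + 2·e^(−2.6148) = 1.0000 + 0.14636 = 1.1464.
⟨E⟩ = Σ Eᵢ gᵢe^(−Eᵢ/kT) / Z = (0·1.0000 + 0.353·0.14636) / 1.1464 = 0.0451 eV.

0.0451 eV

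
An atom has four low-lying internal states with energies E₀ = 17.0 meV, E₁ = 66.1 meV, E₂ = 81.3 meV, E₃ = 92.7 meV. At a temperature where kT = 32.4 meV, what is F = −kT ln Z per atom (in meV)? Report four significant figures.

Eᵢ/kT = 0.524691, 2.04012, 2.50926, 2.86111.
Z = Σ e^(−Eᵢ/kT) = e^(−0.524691) + e^(−2.04012) + e^(−2.50926) + e^(−2.86111) = 0.591738 + 0.130013 + 0.0813284 + 0.0572052 = 0.860285.
F = −kT ln Z = −32.4 × ln(0.860285) = −32.4 × -0.150492 = 4.876 meV.

4.876 meV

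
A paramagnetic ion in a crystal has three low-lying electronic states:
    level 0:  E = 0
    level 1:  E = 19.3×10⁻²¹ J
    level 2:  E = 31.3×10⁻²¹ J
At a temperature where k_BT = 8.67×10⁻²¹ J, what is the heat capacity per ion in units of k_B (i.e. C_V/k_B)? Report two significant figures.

0.69

Eᵢ/kT = 0, 2.226, 3.610.
Z = Σ e^(−Eᵢ/kT) = e^(−0) + e^(−2.226) + e^(−3.610) = 1.000 + 0.1080 + 0.02705 = 1.135.
⟨E⟩ = 2.582, ⟨E²⟩ = 58.79.
C_V/k_B = (⟨E²⟩ − ⟨E⟩²)/(kT)² = (58.79 − 6.667)/75.17 = 0.69.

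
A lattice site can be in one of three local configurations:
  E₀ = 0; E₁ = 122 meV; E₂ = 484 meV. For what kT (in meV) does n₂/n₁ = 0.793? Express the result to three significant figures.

n₂/n₁ = exp[−(E₂−E₁)/kT] = 0.793.
⇒ (E₂−E₁)/kT = ln(1/0.793) = ln(1.2610) = 0.23191.
kT = 362 meV / 0.23191 = 1560 meV.

1560 meV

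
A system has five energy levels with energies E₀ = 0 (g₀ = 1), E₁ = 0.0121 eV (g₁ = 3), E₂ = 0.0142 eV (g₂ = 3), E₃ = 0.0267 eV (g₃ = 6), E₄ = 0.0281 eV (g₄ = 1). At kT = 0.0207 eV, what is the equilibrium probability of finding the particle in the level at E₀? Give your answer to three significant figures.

0.164

Eᵢ/kT = 0, 0.58454, 0.68599, 1.2899, 1.3575.
Z = Σ gᵢe^(−Eᵢ/kT) = 1·e^(−0) + 3·e^(−0.58454) + 3·e^(−0.68599) + 6·e^(−1.2899) + 1·e^(−1.3575) = 1.0000 + 1.6721 + 1.5108 + 1.6518 + 0.25730 = 6.0920.
P₀ = g₀ e^(−E₀/kT) / Z = 1.0000/6.0920 = 0.164.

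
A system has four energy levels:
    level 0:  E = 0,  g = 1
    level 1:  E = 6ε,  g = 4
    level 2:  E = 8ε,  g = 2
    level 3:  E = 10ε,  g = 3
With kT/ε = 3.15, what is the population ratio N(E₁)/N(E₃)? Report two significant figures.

n₁/n₃ = (g₁/g₃) exp[−(E₁−E₃)/kT] = (4/3) × exp(−(-4ε)/(3.15ε)) = (4/3) × exp(1.270) = 4.7.

4.7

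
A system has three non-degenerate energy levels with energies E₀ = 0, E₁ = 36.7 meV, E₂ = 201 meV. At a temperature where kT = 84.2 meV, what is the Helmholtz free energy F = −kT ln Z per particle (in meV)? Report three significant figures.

-46.6 meV

Eᵢ/kT = 0, 0.43587, 2.3872.
Z = Σ e^(−Eᵢ/kT) = e^(−0) + e^(−0.43587) + e^(−2.3872) = 1.0000 + 0.64670 + 0.091887 = 1.7386.
F = −kT ln Z = −84.2 × ln(1.7386) = −84.2 × 0.55308 = -46.6 meV.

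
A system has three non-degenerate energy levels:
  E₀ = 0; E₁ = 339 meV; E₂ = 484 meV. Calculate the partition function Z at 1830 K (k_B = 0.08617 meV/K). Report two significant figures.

k_BT = 0.08617 × 1830 K = 157.7 meV.
Eᵢ/kT = 0, 2.150, 3.069.
Z = Σ e^(−Eᵢ/kT) = e^(−0) + e^(−2.150) + e^(−3.069) = 1.000 + 0.1165 + 0.04647 = 1.163.

Z = 1.2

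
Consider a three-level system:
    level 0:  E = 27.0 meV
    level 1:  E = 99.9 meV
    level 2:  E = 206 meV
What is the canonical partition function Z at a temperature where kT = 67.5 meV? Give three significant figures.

Z = 0.945

Eᵢ/kT = 0.40000, 1.4800, 3.0519.
Z = Σ e^(−Eᵢ/kT) = e^(−0.40000) + e^(−1.4800) + e^(−3.0519) = 0.67032 + 0.22764 + 0.047269 = 0.94523.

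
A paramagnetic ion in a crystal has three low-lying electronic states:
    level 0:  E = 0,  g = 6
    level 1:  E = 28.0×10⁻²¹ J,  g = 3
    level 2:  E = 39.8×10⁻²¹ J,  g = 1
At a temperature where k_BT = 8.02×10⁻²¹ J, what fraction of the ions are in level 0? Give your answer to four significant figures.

0.9839

Eᵢ/kT = 0, 3.49127, 4.96259.
Z = Σ gᵢe^(−Eᵢ/kT) = 6·e^(−0) + 3·e^(−3.49127) + 1·e^(−4.96259) = 6.00000 + 0.0913865 + 0.00699479 = 6.09838.
P₀ = g₀ e^(−E₀/kT) / Z = 6.00000/6.09838 = 0.9839.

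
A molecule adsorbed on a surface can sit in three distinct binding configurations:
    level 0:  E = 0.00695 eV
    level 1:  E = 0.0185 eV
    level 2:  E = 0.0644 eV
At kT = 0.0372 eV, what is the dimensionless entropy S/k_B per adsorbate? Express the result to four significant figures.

Eᵢ/kT = 0.186828, 0.497312, 1.73118.
Z = Σ e^(−Eᵢ/kT) = e^(−0.186828) + e^(−0.497312) + e^(−1.73118) = 0.829586 + 0.608163 + 0.177075 = 1.61482.
⟨E⟩ = Σ EᵢPᵢ = 0.0175997 eV.
S/k_B = ln Z + ⟨E⟩/kT = ln(1.61482) + 0.0175997/0.0372 = 0.479223 + 0.473110 = 0.9523.

0.9523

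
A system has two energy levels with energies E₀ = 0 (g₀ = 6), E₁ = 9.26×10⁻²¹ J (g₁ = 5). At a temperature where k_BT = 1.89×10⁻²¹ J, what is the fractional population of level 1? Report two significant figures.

0.0062

Eᵢ/kT = 0, 4.899.
Z = Σ gᵢe^(−Eᵢ/kT) = 6·e^(−0) + 5·e^(−4.899) = 6.000 + 0.03727 = 6.037.
P₁ = g₁ e^(−E₁/kT) / Z = 0.03727/6.037 = 0.0062.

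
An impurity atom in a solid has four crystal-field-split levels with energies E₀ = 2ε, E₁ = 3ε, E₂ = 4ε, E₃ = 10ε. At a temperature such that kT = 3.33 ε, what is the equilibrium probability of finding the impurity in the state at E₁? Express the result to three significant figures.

Eᵢ/kT = 0.60060, 0.90090, 1.2012, 3.0030.
Z = Σ e^(−Eᵢ/kT) = e^(−0.60060) + e^(−0.90090) + e^(−1.2012) + e^(−3.0030) = 0.54848 + 0.40620 + 0.30083 + 0.049638 = 1.3051.
P₁ = e^(−E₁/kT) / Z = 0.40620/1.3051 = 0.311.

0.311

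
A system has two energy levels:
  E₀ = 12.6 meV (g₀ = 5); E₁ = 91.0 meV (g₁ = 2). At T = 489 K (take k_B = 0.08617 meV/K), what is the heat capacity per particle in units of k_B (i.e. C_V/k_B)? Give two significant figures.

k_BT = 0.08617 × 489 K = 42.14 meV.
Eᵢ/kT = 0.2990, 2.159.
Z = Σ gᵢe^(−Eᵢ/kT) = 5·e^(−0.2990) + 2·e^(−2.159) = 3.708 + 0.2309 = 3.939.
⟨E⟩ = 17.20 meV, ⟨E²⟩ = 634.9 meV².
C_V/k_B = (⟨E²⟩ − ⟨E⟩²)/(kT)² = (634.9 − 295.8)/1776 = 0.19.

0.19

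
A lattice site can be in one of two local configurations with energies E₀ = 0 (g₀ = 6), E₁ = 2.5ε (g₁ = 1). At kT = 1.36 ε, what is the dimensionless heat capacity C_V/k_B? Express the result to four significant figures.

0.08503

Eᵢ/kT = 0, 1.83824.
Z = Σ gᵢe^(−Eᵢ/kT) = 6·e^(−0) + 1·e^(−1.83824) = 6.00000 + 0.159097 = 6.15910.
⟨E⟩ = 0.0645780 ε, ⟨E²⟩ = 0.161445 ε².
C_V/k_B = (⟨E²⟩ − ⟨E⟩²)/(kT)² = (0.161445 − 0.00417032)/1.84960 = 0.08503.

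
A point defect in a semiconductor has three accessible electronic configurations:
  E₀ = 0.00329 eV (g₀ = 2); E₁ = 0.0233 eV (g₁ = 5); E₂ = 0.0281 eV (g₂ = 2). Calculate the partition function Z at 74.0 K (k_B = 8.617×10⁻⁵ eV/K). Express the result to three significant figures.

Z = 1.35

k_BT = 8.617×10⁻⁵ × 74.0 K = 0.0063766 eV.
Eᵢ/kT = 0.51595, 3.6540, 4.4067.
Z = Σ gᵢe^(−Eᵢ/kT) = 2·e^(−0.51595) + 5·e^(−3.6540) + 2·e^(−4.4067) = 1.1939 + 0.12944 + 0.024391 = 1.3477.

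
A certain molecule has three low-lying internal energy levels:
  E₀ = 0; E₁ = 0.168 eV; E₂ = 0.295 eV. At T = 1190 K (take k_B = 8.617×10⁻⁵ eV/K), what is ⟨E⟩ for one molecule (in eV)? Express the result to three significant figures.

k_BT = 8.617×10⁻⁵ × 1190 K = 0.10254 eV.
Eᵢ/kT = 0, 1.6384, 2.8769.
Z = Σ e^(−Eᵢ/kT) = e^(−0) + e^(−1.6384) + e^(−2.8769) = 1.0000 + 0.19429 + 0.056309 = 1.2506.
⟨E⟩ = Σ Eᵢ e^(−Eᵢ/kT) / Z = (0·1.0000 + 0.168·0.19429 + 0.295·0.056309) / 1.2506 = 0.0394 eV.

0.0394 eV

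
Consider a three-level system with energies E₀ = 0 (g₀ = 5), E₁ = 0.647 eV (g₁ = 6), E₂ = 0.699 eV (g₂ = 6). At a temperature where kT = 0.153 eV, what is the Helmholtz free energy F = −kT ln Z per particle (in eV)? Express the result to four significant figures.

Eᵢ/kT = 0, 4.22876, 4.56863.
Z = Σ gᵢe^(−Eᵢ/kT) = 5·e^(−0) + 6·e^(−4.22876) + 6·e^(−4.56863) = 5.00000 + 0.0874227 + 0.0622330 = 5.14966.
F = −kT ln Z = −0.153 × ln(5.14966) = −0.153 × 1.63893 = -0.2508 eV.

-0.2508 eV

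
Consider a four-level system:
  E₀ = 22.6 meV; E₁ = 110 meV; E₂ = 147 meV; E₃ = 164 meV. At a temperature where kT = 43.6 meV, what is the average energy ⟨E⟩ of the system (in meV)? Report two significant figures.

42 meV

Eᵢ/kT = 0.5183, 2.523, 3.372, 3.761.
Z = Σ e^(−Eᵢ/kT) = e^(−0.5183) + e^(−2.523) + e^(−3.372) + e^(−3.761) = 0.5955 + 0.08022 + 0.03432 + 0.02326 = 0.7333.
⟨E⟩ = Σ Eᵢ e^(−Eᵢ/kT) / Z = (22.6·0.5955 + 110·0.08022 + 147·0.03432 + 164·0.02326) / 0.7333 = 42 meV.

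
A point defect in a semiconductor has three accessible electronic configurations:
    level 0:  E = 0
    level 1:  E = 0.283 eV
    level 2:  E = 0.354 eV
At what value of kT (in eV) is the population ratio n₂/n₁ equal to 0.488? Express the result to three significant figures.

0.0990 eV

n₂/n₁ = exp[−(E₂−E₁)/kT] = 0.488.
⇒ (E₂−E₁)/kT = ln(1/0.488) = ln(2.0492) = 0.71745.
kT = 0.071 eV / 0.71745 = 0.0990 eV.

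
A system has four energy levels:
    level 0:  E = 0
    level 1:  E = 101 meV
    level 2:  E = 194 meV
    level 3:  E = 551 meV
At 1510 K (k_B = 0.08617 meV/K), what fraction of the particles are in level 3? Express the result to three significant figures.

0.00852

k_BT = 0.08617 × 1510 K = 130.12 meV.
Eᵢ/kT = 0, 0.77621, 1.4909, 4.2346.
Z = Σ e^(−Eᵢ/kT) = e^(−0) + e^(−0.77621) + e^(−1.4909) + e^(−4.2346) = 1.0000 + 0.46015 + 0.22517 + 0.014486 = 1.6998.
P₃ = e^(−E₃/kT) / Z = 0.014486/1.6998 = 0.00852.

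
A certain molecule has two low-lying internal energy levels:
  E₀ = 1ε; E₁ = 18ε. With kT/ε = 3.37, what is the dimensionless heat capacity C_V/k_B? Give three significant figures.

Eᵢ/kT = 0.29674, 5.3412.
Z = Σ e^(−Eᵢ/kT) = e^(−0.29674) + e^(−5.3412) = 0.74324 + 0.0047901 = 0.74803.
⟨E⟩ = 1.1089 ε, ⟨E²⟩ = 3.0684 ε².
C_V/k_B = (⟨E²⟩ − ⟨E⟩²)/(kT)² = (3.0684 − 1.2297)/11.357 = 0.162.

0.162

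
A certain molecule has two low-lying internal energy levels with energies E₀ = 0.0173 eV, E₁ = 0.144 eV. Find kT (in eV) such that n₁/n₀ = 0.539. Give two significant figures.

n₁/n₀ = exp[−(E₁−E₀)/kT] = 0.539.
⇒ (E₁−E₀)/kT = ln(1/0.539) = ln(1.855) = 0.6179.
kT = 0.1267 eV / 0.6179 = 0.21 eV.

0.21 eV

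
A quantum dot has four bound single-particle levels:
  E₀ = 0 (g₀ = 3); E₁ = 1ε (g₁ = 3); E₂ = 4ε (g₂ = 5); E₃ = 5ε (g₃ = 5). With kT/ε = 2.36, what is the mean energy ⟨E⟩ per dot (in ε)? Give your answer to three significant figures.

Eᵢ/kT = 0, 0.42373, 1.6949, 2.1186.
Z = Σ gᵢe^(−Eᵢ/kT) = 3·e^(−0) + 3·e^(−0.42373) + 5·e^(−1.6949) + 5·e^(−2.1186) = 3.0000 + 1.9638 + 0.91809 + 0.60100 = 6.4829.
⟨E⟩ = Σ Eᵢ gᵢe^(−Eᵢ/kT) / Z = (0·3.0000 + 1·1.9638 + 4·0.91809 + 5·0.60100) / 6.4829 = 1.33 ε.

1.33 ε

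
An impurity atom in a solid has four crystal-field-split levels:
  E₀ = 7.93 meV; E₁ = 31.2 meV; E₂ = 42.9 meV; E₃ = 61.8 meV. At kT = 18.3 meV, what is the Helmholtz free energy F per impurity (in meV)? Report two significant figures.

0.74 meV

Eᵢ/kT = 0.4333, 1.705, 2.344, 3.377.
Z = Σ e^(−Eᵢ/kT) = e^(−0.4333) + e^(−1.705) + e^(−2.344) + e^(−3.377) = 0.6484 + 0.1818 + 0.09594 + 0.03415 = 0.9603.
F = −kT ln Z = −18.3 × ln(0.9603) = −18.3 × -0.04051 = 0.74 meV.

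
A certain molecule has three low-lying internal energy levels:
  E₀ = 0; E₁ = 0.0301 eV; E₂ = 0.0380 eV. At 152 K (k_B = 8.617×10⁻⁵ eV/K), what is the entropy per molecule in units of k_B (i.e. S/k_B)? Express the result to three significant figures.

0.482

k_BT = 8.617×10⁻⁵ × 152 K = 0.013098 eV.
Eᵢ/kT = 0, 2.2981, 2.9012.
Z = Σ e^(−Eᵢ/kT) = e^(−0) + e^(−2.2981) + e^(−2.9012) = 1.0000 + 0.10045 + 0.054957 = 1.1554.
⟨E⟩ = Σ EᵢPᵢ = 0.0044244 eV.
S/k_B = ln Z + ⟨E⟩/kT = ln(1.1554) + 0.0044244/0.013098 = 0.14445 + 0.33779 = 0.482.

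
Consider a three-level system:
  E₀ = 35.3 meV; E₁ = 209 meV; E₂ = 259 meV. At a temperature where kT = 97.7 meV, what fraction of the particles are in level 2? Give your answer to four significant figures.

Eᵢ/kT = 0.361310, 2.13920, 2.65097.
Z = Σ e^(−Eᵢ/kT) = e^(−0.361310) + e^(−2.13920) + e^(−2.65097) = 0.696763 + 0.117749 + 0.0705827 = 0.885095.
P₂ = e^(−E₂/kT) / Z = 0.0705827/0.885095 = 0.07975.

0.07975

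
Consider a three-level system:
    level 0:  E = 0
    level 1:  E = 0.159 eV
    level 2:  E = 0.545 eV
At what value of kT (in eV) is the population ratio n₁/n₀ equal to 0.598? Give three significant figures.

0.309 eV

n₁/n₀ = exp[−(E₁−E₀)/kT] = 0.598.
⇒ (E₁−E₀)/kT = ln(1/0.598) = ln(1.6722) = 0.51414.
kT = 0.159 eV / 0.51414 = 0.309 eV.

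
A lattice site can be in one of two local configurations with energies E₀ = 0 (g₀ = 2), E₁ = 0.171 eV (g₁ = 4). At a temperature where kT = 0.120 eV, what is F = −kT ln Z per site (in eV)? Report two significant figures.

Eᵢ/kT = 0, 1.425.
Z = Σ gᵢe^(−Eᵢ/kT) = 2·e^(−0) + 4·e^(−1.425) = 2.000 + 0.9620 = 2.962.
F = −kT ln Z = −0.120 × ln(2.962) = −0.120 × 1.086 = -0.13 eV.

-0.13 eV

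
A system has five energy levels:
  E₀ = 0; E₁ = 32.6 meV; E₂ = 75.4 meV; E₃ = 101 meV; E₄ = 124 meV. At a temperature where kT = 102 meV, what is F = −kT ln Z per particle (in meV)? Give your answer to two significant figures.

Eᵢ/kT = 0, 0.3196, 0.7392, 0.9902, 1.216.
Z = Σ e^(−Eᵢ/kT) = e^(−0) + e^(−0.3196) + e^(−0.7392) + e^(−0.9902) + e^(−1.216) = 1.000 + 0.7264 + 0.4775 + 0.3715 + 0.2964 = 2.872.
F = −kT ln Z = −102 × ln(2.872) = −102 × 1.055 = -110 meV.

-110 meV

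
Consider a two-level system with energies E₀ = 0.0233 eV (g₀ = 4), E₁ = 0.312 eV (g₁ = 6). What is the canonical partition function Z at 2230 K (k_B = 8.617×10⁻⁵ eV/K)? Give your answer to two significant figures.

Z = 4.7

k_BT = 8.617×10⁻⁵ × 2230 K = 0.1922 eV.
Eᵢ/kT = 0.1212, 1.623.
Z = Σ gᵢe^(−Eᵢ/kT) = 4·e^(−0.1212) + 6·e^(−1.623) = 3.543 + 1.184 = 4.727.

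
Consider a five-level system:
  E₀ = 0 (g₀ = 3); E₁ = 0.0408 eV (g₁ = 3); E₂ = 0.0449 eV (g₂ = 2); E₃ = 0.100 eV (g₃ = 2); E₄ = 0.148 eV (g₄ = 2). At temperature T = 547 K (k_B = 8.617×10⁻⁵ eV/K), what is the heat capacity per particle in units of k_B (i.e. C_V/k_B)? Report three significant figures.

k_BT = 8.617×10⁻⁵ × 547 K = 0.047135 eV.
Eᵢ/kT = 0, 0.86560, 0.95258, 2.1216, 3.1399.
Z = Σ gᵢe^(−Eᵢ/kT) = 3·e^(−0) + 3·e^(−0.86560) + 2·e^(−0.95258) + 2·e^(−2.1216) + 2·e^(−3.1399) = 3.0000 + 1.2624 + 0.77149 + 0.23968 + 0.086574 = 5.3601.
⟨E⟩ = 0.022934 eV, ⟨E²⟩ = 0.0014832 eV².
C_V/k_B = (⟨E²⟩ − ⟨E⟩²)/(kT)² = (0.0014832 − 0.00052597)/0.0022217 = 0.431.

0.431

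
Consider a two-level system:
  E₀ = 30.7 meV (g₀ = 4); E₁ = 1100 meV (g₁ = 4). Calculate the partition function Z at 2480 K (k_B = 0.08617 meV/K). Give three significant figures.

k_BT = 0.08617 × 2480 K = 213.70 meV.
Eᵢ/kT = 0.14366, 5.1474.
Z = Σ gᵢe^(−Eᵢ/kT) = 4·e^(−0.14366) + 4·e^(−5.1474) = 3.4647 + 0.023258 = 3.4880.

Z = 3.49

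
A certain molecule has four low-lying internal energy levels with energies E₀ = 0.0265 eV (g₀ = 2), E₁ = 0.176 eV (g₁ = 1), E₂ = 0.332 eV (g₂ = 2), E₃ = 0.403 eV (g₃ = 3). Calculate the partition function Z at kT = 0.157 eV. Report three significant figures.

Z = 2.49

Eᵢ/kT = 0.16879, 1.1210, 2.1146, 2.5669.
Z = Σ gᵢe^(−Eᵢ/kT) = 2·e^(−0.16879) + 1·e^(−1.1210) + 2·e^(−2.1146) + 3·e^(−2.5669) = 1.6894 + 0.32595 + 0.24136 + 0.23032 = 2.4870.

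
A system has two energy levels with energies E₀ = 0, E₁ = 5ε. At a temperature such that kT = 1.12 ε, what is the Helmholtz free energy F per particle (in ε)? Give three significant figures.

-0.0128 ε

Eᵢ/kT = 0, 4.4643.
Z = Σ e^(−Eᵢ/kT) = e^(−0) + e^(−4.4643) = 1.0000 + 0.011513 = 1.0115.
F = −kT ln Z = −1.12 × ln(1.0115) = −1.12 × 0.011434 = -0.0128 ε.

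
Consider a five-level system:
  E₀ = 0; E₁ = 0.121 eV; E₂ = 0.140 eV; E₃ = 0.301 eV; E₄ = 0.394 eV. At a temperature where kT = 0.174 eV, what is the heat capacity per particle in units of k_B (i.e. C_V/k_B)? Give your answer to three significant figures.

Eᵢ/kT = 0, 0.69540, 0.80460, 1.7299, 2.2644.
Z = Σ e^(−Eᵢ/kT) = e^(−0) + e^(−0.69540) + e^(−0.80460) + e^(−1.7299) + e^(−2.2644) = 1.0000 + 0.49887 + 0.44727 + 0.17730 + 0.10389 = 2.2273.
⟨E⟩ = 0.097554 eV, ⟨E²⟩ = 0.021668 eV².
C_V/k_B = (⟨E²⟩ − ⟨E⟩²)/(kT)² = (0.021668 − 0.0095168)/0.030276 = 0.401.

0.401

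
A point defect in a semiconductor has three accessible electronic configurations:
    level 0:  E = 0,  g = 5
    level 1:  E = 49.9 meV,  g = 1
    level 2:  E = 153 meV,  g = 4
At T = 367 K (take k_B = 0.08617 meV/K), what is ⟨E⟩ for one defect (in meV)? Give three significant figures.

2.89 meV

k_BT = 0.08617 × 367 K = 31.624 meV.
Eᵢ/kT = 0, 1.5779, 4.8381.
Z = Σ gᵢe^(−Eᵢ/kT) = 5·e^(−0) + 1·e^(−1.5779) + 4·e^(−4.8381) = 5.0000 + 0.20641 + 0.031688 = 5.2381.
⟨E⟩ = Σ Eᵢ gᵢe^(−Eᵢ/kT) / Z = (0·5.0000 + 49.9·0.20641 + 153·0.031688) / 5.2381 = 2.89 meV.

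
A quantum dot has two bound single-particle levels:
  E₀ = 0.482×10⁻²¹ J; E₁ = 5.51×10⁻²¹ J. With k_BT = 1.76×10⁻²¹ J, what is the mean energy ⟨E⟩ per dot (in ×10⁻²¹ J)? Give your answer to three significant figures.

0.755 ×10⁻²¹ J

Eᵢ/kT = 0.27386, 3.1307.
Z = Σ e^(−Eᵢ/kT) = e^(−0.27386) + e^(−3.1307) = 0.76044 + 0.043687 = 0.80413.
⟨E⟩ = Σ Eᵢ e^(−Eᵢ/kT) / Z = (0.482·0.76044 + 5.51·0.043687) / 0.80413 = 0.755 ×10⁻²¹ J.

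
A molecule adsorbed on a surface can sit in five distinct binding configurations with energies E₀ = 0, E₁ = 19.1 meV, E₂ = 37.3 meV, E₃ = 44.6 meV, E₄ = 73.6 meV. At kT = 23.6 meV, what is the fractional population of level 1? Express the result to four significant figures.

Eᵢ/kT = 0, 0.809322, 1.58051, 1.88983, 3.11864.
Z = Σ e^(−Eᵢ/kT) = e^(−0) + e^(−0.809322) + e^(−1.58051) + e^(−1.88983) + e^(−3.11864) = 1.00000 + 0.445160 + 0.205870 + 0.151097 + 0.0442173 = 1.84634.
P₁ = e^(−E₁/kT) / Z = 0.445160/1.84634 = 0.2411.

0.2411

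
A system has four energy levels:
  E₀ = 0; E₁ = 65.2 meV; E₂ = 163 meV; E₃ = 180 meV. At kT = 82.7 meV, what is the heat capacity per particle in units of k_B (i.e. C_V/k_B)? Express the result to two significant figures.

Eᵢ/kT = 0, 0.7884, 1.971, 2.177.
Z = Σ e^(−Eᵢ/kT) = e^(−0) + e^(−0.7884) + e^(−1.971) + e^(−2.177) = 1.000 + 0.4546 + 0.1393 + 0.1134 = 1.707.
⟨E⟩ = 42.62 meV, ⟨E²⟩ = 5453 meV².
C_V/k_B = (⟨E²⟩ − ⟨E⟩²)/(kT)² = (5453 − 1816)/6839 = 0.53.

0.53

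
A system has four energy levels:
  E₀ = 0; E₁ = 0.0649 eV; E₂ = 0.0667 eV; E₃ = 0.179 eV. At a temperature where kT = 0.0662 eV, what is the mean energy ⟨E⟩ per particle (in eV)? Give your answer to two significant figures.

0.034 eV

Eᵢ/kT = 0, 0.9804, 1.008, 2.704.
Z = Σ e^(−Eᵢ/kT) = e^(−0) + e^(−0.9804) + e^(−1.008) + e^(−2.704) = 1.000 + 0.3752 + 0.3649 + 0.06694 = 1.807.
⟨E⟩ = Σ Eᵢ e^(−Eᵢ/kT) / Z = (0·1.000 + 0.0649·0.3752 + 0.0667·0.3649 + 0.179·0.06694) / 1.807 = 0.034 eV.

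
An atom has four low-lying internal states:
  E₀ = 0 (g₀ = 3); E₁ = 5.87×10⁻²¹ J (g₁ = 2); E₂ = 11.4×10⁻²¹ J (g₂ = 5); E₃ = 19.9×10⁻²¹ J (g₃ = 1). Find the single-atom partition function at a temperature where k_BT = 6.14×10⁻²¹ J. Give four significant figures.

Z = 4.589

Eᵢ/kT = 0, 0.956026, 1.85668, 3.24104.
Z = Σ gᵢe^(−Eᵢ/kT) = 3·e^(−0) + 2·e^(−0.956026) + 5·e^(−1.85668) + 1·e^(−3.24104) = 3.00000 + 0.768835 + 0.780952 + 0.0391232 = 4.58891.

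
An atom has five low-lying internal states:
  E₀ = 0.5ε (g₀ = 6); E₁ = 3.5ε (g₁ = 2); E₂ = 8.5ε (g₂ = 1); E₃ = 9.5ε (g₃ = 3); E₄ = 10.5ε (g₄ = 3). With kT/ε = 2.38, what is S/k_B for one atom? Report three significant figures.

2.09

Eᵢ/kT = 0.21008, 1.4706, 3.5714, 3.9916, 4.4118.
Z = Σ gᵢe^(−Eᵢ/kT) = 6·e^(−0.21008) + 2·e^(−1.4706) + 1·e^(−3.5714) + 3·e^(−3.9916) + 3·e^(−4.4118) = 4.8631 + 0.45958 + 0.028116 + 0.055410 + 0.036400 = 5.4426.
⟨E⟩ = Σ EᵢPᵢ = 0.95316 ε.
S/k_B = ln Z + ⟨E⟩/kT = ln(5.4426) + 0.95316/2.38 = 1.6943 + 0.40049 = 2.09.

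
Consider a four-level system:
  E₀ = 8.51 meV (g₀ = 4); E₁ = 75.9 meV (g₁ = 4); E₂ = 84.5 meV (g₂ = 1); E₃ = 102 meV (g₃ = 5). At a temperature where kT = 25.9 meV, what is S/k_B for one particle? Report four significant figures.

Eᵢ/kT = 0.328571, 2.93050, 3.26255, 3.93822.
Z = Σ gᵢe^(−Eᵢ/kT) = 4·e^(−0.328571) + 4·e^(−2.93050) + 1·e^(−3.26255) + 5·e^(−3.93822) = 2.87981 + 0.213481 + 0.0382906 + 0.0974143 = 3.22900.
⟨E⟩ = Σ EᵢPᵢ = 16.6870 meV.
S/k_B = ln Z + ⟨E⟩/kT = ln(3.22900) + 16.6870/25.9 = 1.17217 + 0.644286 = 1.816.

1.816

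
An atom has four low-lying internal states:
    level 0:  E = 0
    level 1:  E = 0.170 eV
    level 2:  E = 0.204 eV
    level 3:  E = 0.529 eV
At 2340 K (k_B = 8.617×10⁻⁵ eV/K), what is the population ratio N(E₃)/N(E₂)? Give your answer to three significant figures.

k_BT = 8.617×10⁻⁵ × 2340 K = 0.20164 eV.
n₃/n₂ = exp[−(E₃−E₂)/kT] = exp(−(0.325 eV)/(0.20164 eV)) = exp(-1.6118) = 0.200.

0.200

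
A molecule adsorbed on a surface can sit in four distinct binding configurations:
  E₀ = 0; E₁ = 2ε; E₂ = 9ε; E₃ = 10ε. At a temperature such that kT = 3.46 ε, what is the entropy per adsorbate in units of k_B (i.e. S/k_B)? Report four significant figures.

0.9261

Eᵢ/kT = 0, 0.578035, 2.60116, 2.89017.
Z = Σ e^(−Eᵢ/kT) = e^(−0) + e^(−0.578035) + e^(−2.60116) + e^(−2.89017) = 1.00000 + 0.561000 + 0.0741875 + 0.0555668 = 1.69075.
⟨E⟩ = Σ EᵢPᵢ = 1.38717 ε.
S/k_B = ln Z + ⟨E⟩/kT = ln(1.69075) + 1.38717/3.46 = 0.525172 + 0.400916 = 0.9261.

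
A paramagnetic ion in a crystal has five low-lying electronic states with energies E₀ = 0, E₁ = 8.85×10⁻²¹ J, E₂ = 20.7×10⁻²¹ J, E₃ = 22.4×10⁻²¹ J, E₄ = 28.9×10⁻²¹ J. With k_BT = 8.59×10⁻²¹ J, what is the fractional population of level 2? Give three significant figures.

0.0578

Eᵢ/kT = 0, 1.0303, 2.4098, 2.6077, 3.3644.
Z = Σ e^(−Eᵢ/kT) = e^(−0) + e^(−1.0303) + e^(−2.4098) + e^(−2.6077) + e^(−3.3644) = 1.0000 + 0.35690 + 0.089833 + 0.073704 + 0.034583 = 1.5550.
P₂ = e^(−E₂/kT) / Z = 0.089833/1.5550 = 0.0578.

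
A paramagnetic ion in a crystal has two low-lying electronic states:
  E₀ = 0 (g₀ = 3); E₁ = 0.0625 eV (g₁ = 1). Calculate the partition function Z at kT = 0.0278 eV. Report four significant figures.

Z = 3.106

Eᵢ/kT = 0, 2.24820.
Z = Σ gᵢe^(−Eᵢ/kT) = 3·e^(−0) + 1·e^(−2.24820) = 3.00000 + 0.105589 = 3.10559.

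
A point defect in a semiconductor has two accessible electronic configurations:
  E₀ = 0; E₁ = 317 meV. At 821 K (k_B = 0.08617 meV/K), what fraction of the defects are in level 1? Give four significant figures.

k_BT = 0.08617 × 821 K = 70.7456 meV.
Eᵢ/kT = 0, 4.48084.
Z = Σ e^(−Eᵢ/kT) = e^(−0) + e^(−4.48084) = 1.00000 + 0.0113239 = 1.01132.
P₁ = e^(−E₁/kT) / Z = 0.0113239/1.01132 = 0.01120.

0.01120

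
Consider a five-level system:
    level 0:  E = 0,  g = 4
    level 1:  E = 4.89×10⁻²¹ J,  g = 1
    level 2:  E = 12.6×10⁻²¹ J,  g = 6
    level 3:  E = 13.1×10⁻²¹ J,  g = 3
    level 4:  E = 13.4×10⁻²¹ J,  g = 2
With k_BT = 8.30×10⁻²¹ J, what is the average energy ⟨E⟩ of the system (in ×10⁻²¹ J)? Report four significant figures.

Eᵢ/kT = 0, 0.589157, 1.51807, 1.57831, 1.61446.
Z = Σ gᵢe^(−Eᵢ/kT) = 4·e^(−0) + 1·e^(−0.589157) + 6·e^(−1.51807) + 3·e^(−1.57831) + 2·e^(−1.61446) = 4.00000 + 0.554795 + 1.31481 + 0.618970 + 0.397996 = 6.88657.
⟨E⟩ = Σ Eᵢ gᵢe^(−Eᵢ/kT) / Z = (0·4.00000 + 4.89·0.554795 + 12.6·1.31481 + 13.1·0.618970 + 13.4·0.397996) / 6.88657 = 4.751 ×10⁻²¹ J.

4.751 ×10⁻²¹ J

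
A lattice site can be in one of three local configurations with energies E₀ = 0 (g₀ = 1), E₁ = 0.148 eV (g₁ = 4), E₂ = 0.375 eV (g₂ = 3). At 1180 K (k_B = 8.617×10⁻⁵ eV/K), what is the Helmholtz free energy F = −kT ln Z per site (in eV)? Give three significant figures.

k_BT = 8.617×10⁻⁵ × 1180 K = 0.10168 eV.
Eᵢ/kT = 0, 1.4555, 3.6880.
Z = Σ gᵢe^(−Eᵢ/kT) = 1·e^(−0) + 4·e^(−1.4555) + 3·e^(−3.6880) = 1.0000 + 0.93313 + 0.075066 = 2.0082.
F = −kT ln Z = −0.10168 × ln(2.0082) = −0.10168 × 0.69724 = -0.0709 eV.

-0.0709 eV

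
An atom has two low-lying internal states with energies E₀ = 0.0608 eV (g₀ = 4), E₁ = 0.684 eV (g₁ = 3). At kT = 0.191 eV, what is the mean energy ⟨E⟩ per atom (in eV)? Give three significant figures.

Eᵢ/kT = 0.31832, 3.5812.
Z = Σ gᵢe^(−Eᵢ/kT) = 4·e^(−0.31832) + 3·e^(−3.5812) = 2.9095 + 0.083527 = 2.9930.
⟨E⟩ = Σ Eᵢ gᵢe^(−Eᵢ/kT) / Z = (0.0608·2.9095 + 0.684·0.083527) / 2.9930 = 0.0782 eV.

0.0782 eV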